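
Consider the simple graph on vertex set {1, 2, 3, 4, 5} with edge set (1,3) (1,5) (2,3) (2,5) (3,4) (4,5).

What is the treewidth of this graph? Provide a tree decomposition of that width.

Treewidth 2.
One such decomposition:
Bags: B1 = {1, 3, 5}  B2 = {2, 3, 5}  B3 = {3, 4, 5}
Tree: B1–B2, B2–B3

Every bag has size at most 3, so the width is 3 − 1 = 2 and tw(G) ≤ 2. For the lower bound, G contains the cycle 3–1–5–2–3, so G is not a forest; only forests have treewidth ≤ 1, hence tw(G) ≥ 2. Combining the bounds, tw(G) = 2.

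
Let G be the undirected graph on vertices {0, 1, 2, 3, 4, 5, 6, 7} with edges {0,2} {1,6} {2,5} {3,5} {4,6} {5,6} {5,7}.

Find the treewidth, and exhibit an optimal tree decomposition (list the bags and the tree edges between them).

Each bag holds 2 vertices, so the decomposition has width 1, which upper-bounds the treewidth. Any graph with an edge has treewidth ≥ 1, and G has the edge 5–6. Combining the bounds, tw(G) = 1.

Treewidth 1.
One such decomposition:
Bags: B1 = {5, 6}  B2 = {4, 6}  B3 = {2, 5}  B4 = {1, 6}  B5 = {0, 2}  B6 = {3, 5}  B7 = {5, 7}
Tree: B1–B2, B1–B3, B1–B4, B3–B5, B3–B6, B1–B7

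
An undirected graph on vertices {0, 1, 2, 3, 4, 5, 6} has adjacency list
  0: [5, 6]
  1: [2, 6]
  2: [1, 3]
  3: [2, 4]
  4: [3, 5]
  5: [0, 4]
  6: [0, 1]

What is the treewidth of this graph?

2

A width-2 tree decomposition is:
Bags: B1 = {0, 1, 6}  B2 = {0, 1, 5}  B3 = {1, 4, 5}  B4 = {1, 3, 4}  B5 = {1, 2, 3}
Tree: B1–B2, B2–B3, B3–B4, B4–B5
Every bag has size at most 3, so the width is 3 − 1 = 2 and tw(G) ≤ 2. The edges 1–6–0–5–4–3–2–1 form a cycle, so G is not a tree and its treewidth is at least 2. Combining the bounds, tw(G) = 2.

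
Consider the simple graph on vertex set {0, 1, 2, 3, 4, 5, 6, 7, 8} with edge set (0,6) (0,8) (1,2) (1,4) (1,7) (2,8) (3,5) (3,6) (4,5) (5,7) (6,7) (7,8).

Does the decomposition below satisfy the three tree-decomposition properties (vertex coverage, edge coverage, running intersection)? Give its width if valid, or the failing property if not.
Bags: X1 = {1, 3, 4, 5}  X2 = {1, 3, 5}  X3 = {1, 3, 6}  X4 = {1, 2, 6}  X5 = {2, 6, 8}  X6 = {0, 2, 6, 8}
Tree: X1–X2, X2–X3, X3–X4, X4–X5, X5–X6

A tree decomposition must satisfy three properties: every vertex lies in some bag; for every edge, both endpoints lie together in some bag; and for every vertex, the bags containing it form a connected subtree. Here vertex 7 appears in no bag, so the decomposition is invalid.

No — vertex 7 appears in no bag.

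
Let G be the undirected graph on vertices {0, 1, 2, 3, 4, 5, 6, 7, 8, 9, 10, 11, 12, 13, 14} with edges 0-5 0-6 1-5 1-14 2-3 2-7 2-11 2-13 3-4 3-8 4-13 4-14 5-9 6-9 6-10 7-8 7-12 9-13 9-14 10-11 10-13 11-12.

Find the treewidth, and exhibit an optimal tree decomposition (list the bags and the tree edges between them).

Treewidth 3.
One such decomposition:
Bags: B1 = {0, 1, 5, 14}  B2 = {0, 5, 9, 14}  B3 = {0, 6, 9, 14}  B4 = {4, 6, 9, 14}  B5 = {4, 6, 9, 13}  B6 = {4, 6, 10, 13}  B7 = {3, 4, 10, 13}  B8 = {2, 3, 10, 13}  B9 = {2, 3, 10, 11}  B10 = {2, 3, 8, 11}  B11 = {2, 7, 8, 11}  B12 = {7, 8, 11, 12}
Tree: B1–B2, B2–B3, B3–B4, B4–B5, B5–B6, B6–B7, B7–B8, B8–B9, B9–B10, B10–B11, B11–B12

Every bag has size at most 4, so the width is 4 − 1 = 3 and tw(G) ≤ 3. For the lower bound: the 4 vertex sets {0,1,5}, {14}, {9}, {4,6,10,13} are disjoint, each induces a connected subgraph, and every pair is joined by at least one edge of G. Contracting each set to a single vertex therefore yields K_{4} as a minor, and since treewidth is minor-monotone, tw(G) ≥ tw(K_{4}) = 3. Combining the bounds, tw(G) = 3.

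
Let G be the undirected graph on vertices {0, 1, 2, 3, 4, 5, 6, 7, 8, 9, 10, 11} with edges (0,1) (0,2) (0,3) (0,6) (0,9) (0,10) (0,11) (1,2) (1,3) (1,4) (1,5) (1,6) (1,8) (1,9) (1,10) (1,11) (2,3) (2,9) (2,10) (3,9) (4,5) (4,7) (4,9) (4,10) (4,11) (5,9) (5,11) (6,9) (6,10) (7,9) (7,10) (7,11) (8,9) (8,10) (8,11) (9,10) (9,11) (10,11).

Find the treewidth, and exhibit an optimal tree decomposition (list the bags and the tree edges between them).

Each bag holds 5 vertices, so the decomposition has width 4, which upper-bounds the treewidth. Conversely, {0, 1, 2, 9, 10} is a clique of size 5, and the vertices of any clique must share a bag in every tree decomposition; so some bag has ≥ 5 vertices and tw(G) ≥ 4. Hence tw(G) = 4 exactly.

Treewidth 4.
One such decomposition:
Bags: B1 = {1, 4, 9, 10, 11}  B2 = {0, 1, 9, 10, 11}  B3 = {1, 8, 9, 10, 11}  B4 = {0, 1, 2, 9, 10}  B5 = {0, 1, 6, 9, 10}  B6 = {0, 1, 2, 3, 9}  B7 = {4, 7, 9, 10, 11}  B8 = {1, 4, 5, 9, 11}
Tree: B1–B2, B2–B3, B2–B4, B4–B5, B4–B6, B1–B7, B1–B8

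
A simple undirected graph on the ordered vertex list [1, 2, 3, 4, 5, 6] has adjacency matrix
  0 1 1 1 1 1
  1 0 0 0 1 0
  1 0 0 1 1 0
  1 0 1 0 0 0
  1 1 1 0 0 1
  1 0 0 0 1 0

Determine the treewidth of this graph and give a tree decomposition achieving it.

Every bag has size at most 3, so the width is 3 − 1 = 2 and tw(G) ≤ 2. On the other hand G contains the 3-clique {1, 3, 4}. A clique must lie in a single bag of any decomposition, so no decomposition can have width below 2. The upper and lower bounds meet at 2, so that is the treewidth.

Treewidth 2.
One optimal decomposition is:
Bags: B1 = {1, 5, 6}  B2 = {1, 2, 5}  B3 = {1, 3, 5}  B4 = {1, 3, 4}
Tree: B1–B2, B1–B3, B3–B4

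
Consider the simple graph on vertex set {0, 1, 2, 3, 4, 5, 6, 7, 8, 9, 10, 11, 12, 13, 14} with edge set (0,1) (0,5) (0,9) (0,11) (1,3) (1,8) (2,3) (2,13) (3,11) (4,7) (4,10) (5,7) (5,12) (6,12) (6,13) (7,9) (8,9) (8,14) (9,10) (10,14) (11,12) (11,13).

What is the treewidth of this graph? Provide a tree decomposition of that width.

The largest bag has 4 vertices, giving width 3; this decomposition certifies tw(G) ≤ 3. For the lower bound: the 4 vertex sets {4,10,14}, {8}, {9}, {0,1,5,7} are disjoint, each induces a connected subgraph, and every pair is joined by at least one edge of G. Contracting each set to a single vertex therefore yields K_{4} as a minor, and since treewidth is minor-monotone, tw(G) ≥ tw(K_{4}) = 3. Therefore the treewidth is 3.

Treewidth 3.
Bags: B1 = {4, 8, 10, 14}  B2 = {4, 8, 9, 10}  B3 = {4, 7, 8, 9}  B4 = {1, 7, 8, 9}  B5 = {0, 1, 7, 9}  B6 = {0, 1, 5, 7}  B7 = {0, 1, 3, 5}  B8 = {0, 3, 5, 11}  B9 = {3, 5, 11, 12}  B10 = {2, 3, 11, 12}  B11 = {2, 11, 12, 13}  B12 = {2, 6, 12, 13}
Tree: B1–B2, B2–B3, B3–B4, B4–B5, B5–B6, B6–B7, B7–B8, B8–B9, B9–B10, B10–B11, B11–B12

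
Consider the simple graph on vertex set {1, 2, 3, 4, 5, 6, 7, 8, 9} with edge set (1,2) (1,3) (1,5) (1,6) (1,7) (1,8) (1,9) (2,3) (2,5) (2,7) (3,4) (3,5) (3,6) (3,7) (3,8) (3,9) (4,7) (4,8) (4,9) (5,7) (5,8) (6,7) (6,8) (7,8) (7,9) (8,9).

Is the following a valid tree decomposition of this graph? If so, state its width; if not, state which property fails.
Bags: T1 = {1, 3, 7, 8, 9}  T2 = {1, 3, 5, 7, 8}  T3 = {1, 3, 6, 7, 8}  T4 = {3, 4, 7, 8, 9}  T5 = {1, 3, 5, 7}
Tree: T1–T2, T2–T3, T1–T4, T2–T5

No — vertex 2 appears in no bag.

A tree decomposition must satisfy three properties: every vertex lies in some bag; for every edge, both endpoints lie together in some bag; and for every vertex, the bags containing it form a connected subtree. Here vertex 2 appears in no bag, so the decomposition is invalid.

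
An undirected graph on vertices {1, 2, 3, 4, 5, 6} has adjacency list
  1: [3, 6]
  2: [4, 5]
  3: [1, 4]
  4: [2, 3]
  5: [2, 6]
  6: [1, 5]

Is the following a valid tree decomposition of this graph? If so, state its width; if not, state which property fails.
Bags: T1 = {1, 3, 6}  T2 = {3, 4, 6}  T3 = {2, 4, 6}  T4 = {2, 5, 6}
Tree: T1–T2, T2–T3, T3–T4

Yes; width 2.

Every vertex of G appears in some bag (union = {1, 2, 3, 4, 5, 6}); every edge is covered by a bag; and for each vertex v the set of bags containing v is connected in the bag tree. The decomposition is therefore valid. The largest bag has 3 vertices, so the width is 2.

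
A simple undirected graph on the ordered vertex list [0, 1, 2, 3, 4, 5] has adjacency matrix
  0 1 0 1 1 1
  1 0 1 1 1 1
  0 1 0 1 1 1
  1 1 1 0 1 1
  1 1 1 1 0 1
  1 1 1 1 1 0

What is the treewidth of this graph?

4

A width-4 tree decomposition is:
Bags: B1 = {1, 2, 3, 4, 5}  B2 = {0, 1, 3, 4, 5}
Tree: B1–B2
Every bag has size at most 5, so the width is 5 − 1 = 4 and tw(G) ≤ 4. On the other hand G contains the 5-clique {0, 1, 3, 4, 5}. A clique must lie in a single bag of any decomposition, so no decomposition can have width below 4. Hence tw(G) = 4 exactly.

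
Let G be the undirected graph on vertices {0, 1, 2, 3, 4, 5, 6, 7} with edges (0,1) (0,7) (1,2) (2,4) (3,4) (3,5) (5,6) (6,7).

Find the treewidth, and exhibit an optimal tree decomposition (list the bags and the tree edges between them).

Treewidth 2.
One such decomposition:
Bags: B1 = {0, 1, 2}  B2 = {0, 2, 7}  B3 = {2, 6, 7}  B4 = {2, 5, 6}  B5 = {2, 3, 5}  B6 = {2, 3, 4}
Tree: B1–B2, B2–B3, B3–B4, B4–B5, B5–B6

Each bag holds 3 vertices, so the decomposition has width 2, which upper-bounds the treewidth. For the lower bound, G contains the cycle 2–1–0–7–6–5–3–4–2, so G is not a forest; only forests have treewidth ≤ 1, hence tw(G) ≥ 2. Combining the bounds, tw(G) = 2.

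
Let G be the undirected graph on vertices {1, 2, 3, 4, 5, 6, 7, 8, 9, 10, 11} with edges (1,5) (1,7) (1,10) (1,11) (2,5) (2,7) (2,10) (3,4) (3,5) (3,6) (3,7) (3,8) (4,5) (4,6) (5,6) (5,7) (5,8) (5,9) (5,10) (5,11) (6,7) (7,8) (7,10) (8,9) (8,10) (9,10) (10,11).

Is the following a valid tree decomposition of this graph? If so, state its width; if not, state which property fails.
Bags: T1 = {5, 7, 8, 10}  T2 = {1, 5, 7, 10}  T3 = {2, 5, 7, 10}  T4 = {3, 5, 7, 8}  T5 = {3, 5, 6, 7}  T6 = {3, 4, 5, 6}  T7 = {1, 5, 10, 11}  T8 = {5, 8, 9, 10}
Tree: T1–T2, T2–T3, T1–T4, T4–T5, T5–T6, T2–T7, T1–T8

Checking the three conditions: (i) the bags cover all of {1, 2, 3, 4, 5, 6, 7, 8, 9, 10, 11}; (ii) for each edge, some bag contains both endpoints; (iii) the bags containing any fixed vertex form a subtree. All hold, so the decomposition is valid with width 4 − 1 = 3.

Yes; width 3.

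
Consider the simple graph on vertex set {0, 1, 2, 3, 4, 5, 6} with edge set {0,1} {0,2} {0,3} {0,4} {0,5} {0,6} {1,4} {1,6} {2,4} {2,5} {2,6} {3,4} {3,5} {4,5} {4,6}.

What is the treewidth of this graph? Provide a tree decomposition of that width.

The largest bag has 4 vertices, giving width 3; this decomposition certifies tw(G) ≤ 3. On the other hand G contains the 4-clique {0, 1, 4, 6}. A clique must lie in a single bag of any decomposition, so no decomposition can have width below 3. Hence tw(G) = 3 exactly.

Treewidth 3.
One optimal decomposition is:
Bags: B1 = {0, 2, 4, 6}  B2 = {0, 1, 4, 6}  B3 = {0, 2, 4, 5}  B4 = {0, 3, 4, 5}
Tree: B1–B2, B1–B3, B3–B4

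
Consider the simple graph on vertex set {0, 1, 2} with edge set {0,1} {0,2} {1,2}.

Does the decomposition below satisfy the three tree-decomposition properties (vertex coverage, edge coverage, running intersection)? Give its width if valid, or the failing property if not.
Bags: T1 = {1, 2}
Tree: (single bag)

No — vertex 0 appears in no bag.

A tree decomposition must satisfy three properties: every vertex lies in some bag; for every edge, both endpoints lie together in some bag; and for every vertex, the bags containing it form a connected subtree. Here vertex 0 appears in no bag, so the decomposition is invalid.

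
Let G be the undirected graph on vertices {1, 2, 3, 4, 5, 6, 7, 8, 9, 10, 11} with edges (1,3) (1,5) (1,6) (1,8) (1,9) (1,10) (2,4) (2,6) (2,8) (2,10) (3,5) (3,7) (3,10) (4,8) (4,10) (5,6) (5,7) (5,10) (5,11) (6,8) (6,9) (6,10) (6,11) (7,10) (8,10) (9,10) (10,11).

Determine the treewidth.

3

A width-3 tree decomposition is:
Bags: B1 = {1, 5, 6, 10}  B2 = {1, 6, 9, 10}  B3 = {1, 6, 8, 10}  B4 = {5, 6, 10, 11}  B5 = {2, 6, 8, 10}  B6 = {2, 4, 8, 10}  B7 = {1, 3, 5, 10}  B8 = {3, 5, 7, 10}
Tree: B1–B2, B2–B3, B1–B4, B3–B5, B5–B6, B1–B7, B7–B8
Every bag has size at most 4, so the width is 4 − 1 = 3 and tw(G) ≤ 3. Conversely, {1, 3, 5, 10} is a clique of size 4, and the vertices of any clique must share a bag in every tree decomposition; so some bag has ≥ 4 vertices and tw(G) ≥ 3. Hence tw(G) = 3 exactly.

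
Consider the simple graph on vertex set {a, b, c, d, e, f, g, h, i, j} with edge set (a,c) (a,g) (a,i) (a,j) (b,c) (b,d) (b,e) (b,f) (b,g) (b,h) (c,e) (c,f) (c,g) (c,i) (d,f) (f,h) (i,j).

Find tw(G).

A width-2 tree decomposition is:
Bags: B1 = {b, c, e}  B2 = {b, c, f}  B3 = {b, c, g}  B4 = {a, c, g}  B5 = {a, c, i}  B6 = {b, d, f}  B7 = {b, f, h}  B8 = {a, i, j}
Tree: B1–B2, B1–B3, B3–B4, B4–B5, B2–B6, B6–B7, B5–B8
Every bag has size at most 3, so the width is 3 − 1 = 2 and tw(G) ≤ 2. Conversely, {a, i, j} is a clique of size 3, and the vertices of any clique must share a bag in every tree decomposition; so some bag has ≥ 3 vertices and tw(G) ≥ 2. The upper and lower bounds meet at 2, so that is the treewidth.

2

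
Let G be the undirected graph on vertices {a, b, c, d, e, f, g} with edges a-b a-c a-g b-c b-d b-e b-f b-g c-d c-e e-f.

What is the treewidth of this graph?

A width-2 tree decomposition is:
Bags: B1 = {b, c, d}  B2 = {b, c, e}  B3 = {a, b, c}  B4 = {a, b, g}  B5 = {b, e, f}
Tree: B1–B2, B1–B3, B3–B4, B2–B5
The largest bag has 3 vertices, giving width 2; this decomposition certifies tw(G) ≤ 2. For the lower bound, the 3 vertices {a, b, g} are pairwise adjacent, and any tree decomposition puts a clique entirely inside one bag — forcing width ≥ 2. The upper and lower bounds meet at 2, so that is the treewidth.

2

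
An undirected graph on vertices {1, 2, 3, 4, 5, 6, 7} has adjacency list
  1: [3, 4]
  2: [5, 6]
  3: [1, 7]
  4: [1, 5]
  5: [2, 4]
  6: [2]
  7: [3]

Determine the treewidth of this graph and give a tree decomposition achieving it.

Each bag holds 2 vertices, so the decomposition has width 1, which upper-bounds the treewidth. Since G has at least one edge (e.g. 7–3), it is not an edgeless graph, so tw(G) ≥ 1. Therefore the treewidth is 1.

Treewidth 1.
Bags: B1 = {3, 7}  B2 = {1, 3}  B3 = {1, 4}  B4 = {4, 5}  B5 = {2, 5}  B6 = {2, 6}
Tree: B1–B2, B2–B3, B3–B4, B4–B5, B5–B6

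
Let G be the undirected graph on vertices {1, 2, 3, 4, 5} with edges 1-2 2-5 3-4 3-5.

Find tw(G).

1

A width-1 tree decomposition is:
Bags: B1 = {3, 4}  B2 = {3, 5}  B3 = {2, 5}  B4 = {1, 2}
Tree: B1–B2, B2–B3, B3–B4
The largest bag has 2 vertices, giving width 1; this decomposition certifies tw(G) ≤ 1. G has an edge, so its treewidth is at least 1. Hence tw(G) = 1 exactly.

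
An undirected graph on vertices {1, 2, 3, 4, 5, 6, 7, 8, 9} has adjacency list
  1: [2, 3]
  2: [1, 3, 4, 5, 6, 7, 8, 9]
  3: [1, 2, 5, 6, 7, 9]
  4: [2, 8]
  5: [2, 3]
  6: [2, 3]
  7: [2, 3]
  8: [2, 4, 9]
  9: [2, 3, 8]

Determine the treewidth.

2

A width-2 tree decomposition is:
Bags: B1 = {2, 3, 9}  B2 = {2, 8, 9}  B3 = {2, 3, 7}  B4 = {1, 2, 3}  B5 = {2, 4, 8}  B6 = {2, 3, 5}  B7 = {2, 3, 6}
Tree: B1–B2, B1–B3, B3–B4, B2–B5, B1–B6, B1–B7
Every bag has size at most 3, so the width is 3 − 1 = 2 and tw(G) ≤ 2. Conversely, {2, 8, 9} is a clique of size 3, and the vertices of any clique must share a bag in every tree decomposition; so some bag has ≥ 3 vertices and tw(G) ≥ 2. Therefore the treewidth is 2.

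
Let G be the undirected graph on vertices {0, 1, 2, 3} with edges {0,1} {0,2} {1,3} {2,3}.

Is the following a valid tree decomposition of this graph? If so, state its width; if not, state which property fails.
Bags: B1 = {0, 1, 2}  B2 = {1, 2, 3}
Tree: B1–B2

Checking the three conditions: (i) the bags cover all of {0, 1, 2, 3}; (ii) for each edge, some bag contains both endpoints; (iii) the bags containing any fixed vertex form a subtree. All hold, so the decomposition is valid with width 3 − 1 = 2.

Yes; width 2.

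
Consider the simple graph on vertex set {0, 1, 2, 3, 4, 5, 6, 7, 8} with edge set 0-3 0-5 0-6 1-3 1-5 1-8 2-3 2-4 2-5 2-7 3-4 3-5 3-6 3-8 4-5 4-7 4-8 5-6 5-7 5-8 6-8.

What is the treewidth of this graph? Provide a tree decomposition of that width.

Treewidth 3.
One optimal decomposition is:
Bags: B1 = {3, 5, 6, 8}  B2 = {3, 4, 5, 8}  B3 = {2, 3, 4, 5}  B4 = {0, 3, 5, 6}  B5 = {2, 4, 5, 7}  B6 = {1, 3, 5, 8}
Tree: B1–B2, B2–B3, B1–B4, B3–B5, B1–B6

The largest bag has 4 vertices, giving width 3; this decomposition certifies tw(G) ≤ 3. On the other hand G contains the 4-clique {0, 3, 5, 6}. A clique must lie in a single bag of any decomposition, so no decomposition can have width below 3. Therefore the treewidth is 3.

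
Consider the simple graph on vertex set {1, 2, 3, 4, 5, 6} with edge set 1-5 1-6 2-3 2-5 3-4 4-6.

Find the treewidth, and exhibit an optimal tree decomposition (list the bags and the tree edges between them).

Treewidth 2.
One optimal decomposition is:
Bags: B1 = {2, 3, 4}  B2 = {2, 4, 6}  B3 = {1, 2, 6}  B4 = {1, 2, 5}
Tree: B1–B2, B2–B3, B3–B4

Each bag holds 3 vertices, so the decomposition has width 2, which upper-bounds the treewidth. The edges 2–3–4–6–1–5–2 form a cycle, so G is not a tree and its treewidth is at least 2. The upper and lower bounds meet at 2, so that is the treewidth.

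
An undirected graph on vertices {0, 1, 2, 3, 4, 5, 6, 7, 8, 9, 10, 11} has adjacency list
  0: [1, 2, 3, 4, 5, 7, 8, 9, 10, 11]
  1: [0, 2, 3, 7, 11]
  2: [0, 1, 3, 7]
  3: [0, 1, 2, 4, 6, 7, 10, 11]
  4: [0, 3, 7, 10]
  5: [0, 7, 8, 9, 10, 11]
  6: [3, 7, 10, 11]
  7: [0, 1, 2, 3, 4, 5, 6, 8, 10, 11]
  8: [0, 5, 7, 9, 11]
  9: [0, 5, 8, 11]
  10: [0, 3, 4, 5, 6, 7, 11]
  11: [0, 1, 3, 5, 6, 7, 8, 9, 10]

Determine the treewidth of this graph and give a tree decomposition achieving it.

Every bag has size at most 5, so the width is 5 − 1 = 4 and tw(G) ≤ 4. Conversely, {0, 5, 8, 9, 11} is a clique of size 5, and the vertices of any clique must share a bag in every tree decomposition; so some bag has ≥ 5 vertices and tw(G) ≥ 4. Hence tw(G) = 4 exactly.

Treewidth 4.
One such decomposition:
Bags: B1 = {0, 3, 7, 10, 11}  B2 = {0, 5, 7, 10, 11}  B3 = {0, 3, 4, 7, 10}  B4 = {0, 1, 3, 7, 11}  B5 = {0, 5, 7, 8, 11}  B6 = {3, 6, 7, 10, 11}  B7 = {0, 1, 2, 3, 7}  B8 = {0, 5, 8, 9, 11}
Tree: B1–B2, B1–B3, B1–B4, B2–B5, B1–B6, B4–B7, B5–B8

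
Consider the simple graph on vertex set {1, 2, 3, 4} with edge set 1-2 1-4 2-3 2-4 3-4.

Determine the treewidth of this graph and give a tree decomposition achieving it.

Treewidth 2.
Bags: B1 = {2, 3, 4}  B2 = {1, 2, 4}
Tree: B1–B2

Each bag holds 3 vertices, so the decomposition has width 2, which upper-bounds the treewidth. Conversely, {1, 2, 4} is a clique of size 3, and the vertices of any clique must share a bag in every tree decomposition; so some bag has ≥ 3 vertices and tw(G) ≥ 2. Combining the bounds, tw(G) = 2.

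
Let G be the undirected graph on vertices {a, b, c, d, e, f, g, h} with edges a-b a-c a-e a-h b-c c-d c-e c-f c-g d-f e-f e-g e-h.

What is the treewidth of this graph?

A width-2 tree decomposition is:
Bags: B1 = {c, e, f}  B2 = {a, c, e}  B3 = {a, b, c}  B4 = {a, e, h}  B5 = {c, d, f}  B6 = {c, e, g}
Tree: B1–B2, B2–B3, B2–B4, B1–B5, B1–B6
Each bag holds 3 vertices, so the decomposition has width 2, which upper-bounds the treewidth. Conversely, {a, e, h} is a clique of size 3, and the vertices of any clique must share a bag in every tree decomposition; so some bag has ≥ 3 vertices and tw(G) ≥ 2. Therefore the treewidth is 2.

2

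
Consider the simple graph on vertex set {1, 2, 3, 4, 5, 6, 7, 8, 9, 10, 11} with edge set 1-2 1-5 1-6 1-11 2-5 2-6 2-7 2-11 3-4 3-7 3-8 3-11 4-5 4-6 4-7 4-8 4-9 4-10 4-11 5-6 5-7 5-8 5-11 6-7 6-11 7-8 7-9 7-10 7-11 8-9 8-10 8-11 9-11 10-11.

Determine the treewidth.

4

A width-4 tree decomposition is:
Bags: B1 = {1, 2, 5, 6, 11}  B2 = {2, 5, 6, 7, 11}  B3 = {4, 5, 6, 7, 11}  B4 = {4, 5, 7, 8, 11}  B5 = {4, 7, 8, 10, 11}  B6 = {4, 7, 8, 9, 11}  B7 = {3, 4, 7, 8, 11}
Tree: B1–B2, B2–B3, B3–B4, B4–B5, B5–B6, B6–B7
Each bag holds 5 vertices, so the decomposition has width 4, which upper-bounds the treewidth. On the other hand G contains the 5-clique {1, 2, 5, 6, 11}. A clique must lie in a single bag of any decomposition, so no decomposition can have width below 4. The upper and lower bounds meet at 4, so that is the treewidth.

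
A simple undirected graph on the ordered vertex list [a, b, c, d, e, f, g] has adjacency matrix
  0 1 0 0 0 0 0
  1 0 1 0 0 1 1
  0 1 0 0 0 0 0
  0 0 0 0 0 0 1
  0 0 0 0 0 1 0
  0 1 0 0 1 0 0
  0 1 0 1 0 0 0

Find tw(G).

A width-1 tree decomposition is:
Bags: B1 = {d, g}  B2 = {b, g}  B3 = {a, b}  B4 = {b, f}  B5 = {e, f}  B6 = {b, c}
Tree: B1–B2, B2–B3, B3–B4, B4–B5, B4–B6
Every bag has size at most 2, so the width is 2 − 1 = 1 and tw(G) ≤ 1. Any graph with an edge has treewidth ≥ 1, and G has the edge d–g. Hence tw(G) = 1 exactly.

1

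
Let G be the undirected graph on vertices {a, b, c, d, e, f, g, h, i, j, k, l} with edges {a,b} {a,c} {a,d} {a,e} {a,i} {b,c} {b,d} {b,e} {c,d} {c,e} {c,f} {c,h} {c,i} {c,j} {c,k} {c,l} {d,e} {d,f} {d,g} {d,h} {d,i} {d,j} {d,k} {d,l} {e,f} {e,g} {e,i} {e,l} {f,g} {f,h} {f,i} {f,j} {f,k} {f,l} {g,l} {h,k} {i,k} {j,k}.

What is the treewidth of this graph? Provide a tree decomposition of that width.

Every bag has size at most 5, so the width is 5 − 1 = 4 and tw(G) ≤ 4. For the lower bound, the 5 vertices {d, e, f, g, l} are pairwise adjacent, and any tree decomposition puts a clique entirely inside one bag — forcing width ≥ 4. The upper and lower bounds meet at 4, so that is the treewidth.

Treewidth 4.
One optimal decomposition is:
Bags: B1 = {a, c, d, e, i}  B2 = {c, d, e, f, i}  B3 = {c, d, f, i, k}  B4 = {c, d, e, f, l}  B5 = {c, d, f, h, k}  B6 = {a, b, c, d, e}  B7 = {c, d, f, j, k}  B8 = {d, e, f, g, l}
Tree: B1–B2, B2–B3, B2–B4, B3–B5, B1–B6, B5–B7, B4–B8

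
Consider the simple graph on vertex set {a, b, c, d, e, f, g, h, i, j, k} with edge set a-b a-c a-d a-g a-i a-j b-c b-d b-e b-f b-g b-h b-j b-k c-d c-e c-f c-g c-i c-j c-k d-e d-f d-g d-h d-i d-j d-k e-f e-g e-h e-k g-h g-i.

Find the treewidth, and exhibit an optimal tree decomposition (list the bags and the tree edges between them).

Each bag holds 5 vertices, so the decomposition has width 4, which upper-bounds the treewidth. Conversely, {b, d, e, g, h} is a clique of size 5, and the vertices of any clique must share a bag in every tree decomposition; so some bag has ≥ 5 vertices and tw(G) ≥ 4. Therefore the treewidth is 4.

Treewidth 4.
Bags: B1 = {b, c, d, e, g}  B2 = {b, d, e, g, h}  B3 = {a, b, c, d, g}  B4 = {a, b, c, d, j}  B5 = {b, c, d, e, k}  B6 = {a, c, d, g, i}  B7 = {b, c, d, e, f}
Tree: B1–B2, B1–B3, B3–B4, B1–B5, B3–B6, B5–B7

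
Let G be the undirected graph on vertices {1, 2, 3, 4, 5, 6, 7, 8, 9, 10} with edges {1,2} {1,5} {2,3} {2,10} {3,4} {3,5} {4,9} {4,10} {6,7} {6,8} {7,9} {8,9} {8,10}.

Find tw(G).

2

A width-2 tree decomposition is:
Bags: B1 = {1, 2, 5}  B2 = {2, 3, 5}  B3 = {2, 3, 10}  B4 = {3, 4, 10}  B5 = {4, 8, 10}  B6 = {4, 8, 9}  B7 = {6, 8, 9}  B8 = {6, 7, 9}
Tree: B1–B2, B2–B3, B3–B4, B4–B5, B5–B6, B6–B7, B7–B8
Each bag holds 3 vertices, so the decomposition has width 2, which upper-bounds the treewidth. The edges 1–5–3–2–1 form a cycle, so G is not a tree and its treewidth is at least 2. Combining the bounds, tw(G) = 2.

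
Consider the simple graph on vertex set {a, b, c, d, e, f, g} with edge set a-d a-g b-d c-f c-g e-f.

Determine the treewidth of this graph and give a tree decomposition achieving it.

Each bag holds 2 vertices, so the decomposition has width 1, which upper-bounds the treewidth. Any graph with an edge has treewidth ≥ 1, and G has the edge e–f. Therefore the treewidth is 1.

Treewidth 1.
One such decomposition:
Bags: B1 = {e, f}  B2 = {c, f}  B3 = {c, g}  B4 = {a, g}  B5 = {a, d}  B6 = {b, d}
Tree: B1–B2, B2–B3, B3–B4, B4–B5, B5–B6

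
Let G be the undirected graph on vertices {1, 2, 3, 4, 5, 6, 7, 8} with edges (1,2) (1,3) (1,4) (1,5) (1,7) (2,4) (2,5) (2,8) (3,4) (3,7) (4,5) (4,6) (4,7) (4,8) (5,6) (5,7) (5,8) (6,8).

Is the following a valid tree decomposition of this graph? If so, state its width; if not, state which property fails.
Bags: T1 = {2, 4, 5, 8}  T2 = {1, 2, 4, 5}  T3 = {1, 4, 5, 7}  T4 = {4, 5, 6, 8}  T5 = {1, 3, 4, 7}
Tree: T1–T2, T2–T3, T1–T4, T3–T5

Yes; width 3.

Vertex coverage: the bags together contain {1, 2, 3, 4, 5, 6, 7, 8}, the full vertex set. Edge coverage: each edge of G has both endpoints in at least one bag. Running intersection: for every vertex, the bags containing it form a connected subtree. All three properties hold, so this is a valid tree decomposition of width max|bag| − 1 = 3, and hence tw(G) ≤ 3.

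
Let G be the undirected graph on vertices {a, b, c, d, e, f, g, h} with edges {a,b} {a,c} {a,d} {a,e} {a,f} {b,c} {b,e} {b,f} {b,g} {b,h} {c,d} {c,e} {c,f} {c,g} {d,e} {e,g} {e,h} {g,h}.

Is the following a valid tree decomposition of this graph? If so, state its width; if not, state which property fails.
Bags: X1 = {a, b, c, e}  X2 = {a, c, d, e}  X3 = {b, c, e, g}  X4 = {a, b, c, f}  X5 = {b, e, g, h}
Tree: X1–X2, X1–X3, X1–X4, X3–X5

Yes; width 3.

Checking the three conditions: (i) the bags cover all of {a, b, c, d, e, f, g, h}; (ii) for each edge, some bag contains both endpoints; (iii) the bags containing any fixed vertex form a subtree. All hold, so the decomposition is valid with width 4 − 1 = 3.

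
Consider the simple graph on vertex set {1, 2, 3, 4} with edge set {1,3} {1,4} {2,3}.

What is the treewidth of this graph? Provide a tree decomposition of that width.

Treewidth 1.
One such decomposition:
Bags: B1 = {1, 3}  B2 = {2, 3}  B3 = {1, 4}
Tree: B1–B2, B1–B3

Each bag holds 2 vertices, so the decomposition has width 1, which upper-bounds the treewidth. G has an edge, so its treewidth is at least 1. The upper and lower bounds meet at 1, so that is the treewidth.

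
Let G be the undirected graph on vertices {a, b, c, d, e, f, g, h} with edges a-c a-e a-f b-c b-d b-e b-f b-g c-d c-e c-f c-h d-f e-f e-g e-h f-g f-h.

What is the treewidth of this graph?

3

A width-3 tree decomposition is:
Bags: B1 = {b, c, d, f}  B2 = {b, c, e, f}  B3 = {b, e, f, g}  B4 = {a, c, e, f}  B5 = {c, e, f, h}
Tree: B1–B2, B2–B3, B2–B4, B2–B5
Each bag holds 4 vertices, so the decomposition has width 3, which upper-bounds the treewidth. For the lower bound, the 4 vertices {b, e, f, g} are pairwise adjacent, and any tree decomposition puts a clique entirely inside one bag — forcing width ≥ 3. Hence tw(G) = 3 exactly.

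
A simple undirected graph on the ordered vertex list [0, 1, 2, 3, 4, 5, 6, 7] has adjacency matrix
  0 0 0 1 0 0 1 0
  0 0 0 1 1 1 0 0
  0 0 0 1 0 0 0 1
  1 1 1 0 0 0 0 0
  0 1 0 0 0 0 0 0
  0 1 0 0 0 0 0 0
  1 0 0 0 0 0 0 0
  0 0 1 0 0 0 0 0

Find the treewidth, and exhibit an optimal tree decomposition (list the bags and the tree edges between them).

Each bag holds 2 vertices, so the decomposition has width 1, which upper-bounds the treewidth. Any graph with an edge has treewidth ≥ 1, and G has the edge 1–3. Combining the bounds, tw(G) = 1.

Treewidth 1.
One such decomposition:
Bags: B1 = {1, 3}  B2 = {2, 3}  B3 = {1, 4}  B4 = {0, 3}  B5 = {2, 7}  B6 = {0, 6}  B7 = {1, 5}
Tree: B1–B2, B1–B3, B1–B4, B2–B5, B4–B6, B3–B7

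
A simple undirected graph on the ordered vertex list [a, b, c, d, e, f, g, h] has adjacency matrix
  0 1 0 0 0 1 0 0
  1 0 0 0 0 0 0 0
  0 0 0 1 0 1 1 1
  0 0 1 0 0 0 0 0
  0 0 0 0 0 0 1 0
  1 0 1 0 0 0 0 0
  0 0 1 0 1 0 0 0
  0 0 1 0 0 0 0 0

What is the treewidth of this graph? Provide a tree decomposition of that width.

The largest bag has 2 vertices, giving width 1; this decomposition certifies tw(G) ≤ 1. Since G has at least one edge (e.g. c–g), it is not an edgeless graph, so tw(G) ≥ 1. Combining the bounds, tw(G) = 1.

Treewidth 1.
One such decomposition:
Bags: B1 = {c, g}  B2 = {c, f}  B3 = {c, d}  B4 = {c, h}  B5 = {e, g}  B6 = {a, f}  B7 = {a, b}
Tree: B1–B2, B2–B3, B2–B4, B1–B5, B2–B6, B6–B7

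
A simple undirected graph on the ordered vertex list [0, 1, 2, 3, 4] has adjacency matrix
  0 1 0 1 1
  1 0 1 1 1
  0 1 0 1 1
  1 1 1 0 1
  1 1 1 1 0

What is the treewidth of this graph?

A width-3 tree decomposition is:
Bags: B1 = {0, 1, 3, 4}  B2 = {1, 2, 3, 4}
Tree: B1–B2
Every bag has size at most 4, so the width is 4 − 1 = 3 and tw(G) ≤ 3. Conversely, {0, 1, 3, 4} is a clique of size 4, and the vertices of any clique must share a bag in every tree decomposition; so some bag has ≥ 4 vertices and tw(G) ≥ 3. The upper and lower bounds meet at 3, so that is the treewidth.

3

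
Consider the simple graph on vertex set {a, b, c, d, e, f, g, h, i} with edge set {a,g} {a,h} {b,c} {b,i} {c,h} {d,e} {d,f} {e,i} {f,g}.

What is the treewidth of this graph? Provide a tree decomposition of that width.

Treewidth 2.
One such decomposition:
Bags: B1 = {b, c, i}  B2 = {c, e, i}  B3 = {c, d, e}  B4 = {c, d, f}  B5 = {c, f, g}  B6 = {a, c, g}  B7 = {a, c, h}
Tree: B1–B2, B2–B3, B3–B4, B4–B5, B5–B6, B6–B7

Every bag has size at most 3, so the width is 3 − 1 = 2 and tw(G) ≤ 2. For the lower bound, G contains the cycle c–b–i–e–d–f–g–a–h–c, so G is not a forest; only forests have treewidth ≤ 1, hence tw(G) ≥ 2. Hence tw(G) = 2 exactly.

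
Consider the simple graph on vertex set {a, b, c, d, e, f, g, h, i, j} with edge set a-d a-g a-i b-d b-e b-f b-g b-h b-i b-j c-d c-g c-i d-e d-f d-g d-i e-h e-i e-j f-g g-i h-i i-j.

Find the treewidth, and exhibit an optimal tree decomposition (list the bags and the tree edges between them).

Treewidth 3.
One such decomposition:
Bags: B1 = {b, d, g, i}  B2 = {b, d, e, i}  B3 = {b, e, i, j}  B4 = {a, d, g, i}  B5 = {b, d, f, g}  B6 = {b, e, h, i}  B7 = {c, d, g, i}
Tree: B1–B2, B2–B3, B1–B4, B1–B5, B2–B6, B1–B7

The largest bag has 4 vertices, giving width 3; this decomposition certifies tw(G) ≤ 3. On the other hand G contains the 4-clique {b, d, f, g}. A clique must lie in a single bag of any decomposition, so no decomposition can have width below 3. Combining the bounds, tw(G) = 3.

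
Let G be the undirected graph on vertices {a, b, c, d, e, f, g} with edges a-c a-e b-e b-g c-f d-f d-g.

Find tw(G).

A width-2 tree decomposition is:
Bags: B1 = {d, f, g}  B2 = {c, f, g}  B3 = {a, c, g}  B4 = {a, e, g}  B5 = {b, e, g}
Tree: B1–B2, B2–B3, B3–B4, B4–B5
Every bag has size at most 3, so the width is 3 − 1 = 2 and tw(G) ≤ 2. Since g–d–f–c–a–e–b–g is a cycle in G, G is not acyclic. Forests are exactly the graphs of treewidth ≤ 1, so tw(G) ≥ 2. Therefore the treewidth is 2.

2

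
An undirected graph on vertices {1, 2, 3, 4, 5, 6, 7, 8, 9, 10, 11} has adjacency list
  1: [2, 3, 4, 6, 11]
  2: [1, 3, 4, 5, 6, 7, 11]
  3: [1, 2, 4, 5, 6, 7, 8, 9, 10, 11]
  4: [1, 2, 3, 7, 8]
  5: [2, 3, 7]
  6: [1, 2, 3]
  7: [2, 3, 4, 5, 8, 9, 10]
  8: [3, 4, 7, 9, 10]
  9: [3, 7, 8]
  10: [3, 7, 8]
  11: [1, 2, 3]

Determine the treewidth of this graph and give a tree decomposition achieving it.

Treewidth 3.
Bags: B1 = {2, 3, 5, 7}  B2 = {2, 3, 4, 7}  B3 = {1, 2, 3, 4}  B4 = {3, 4, 7, 8}  B5 = {3, 7, 8, 9}  B6 = {1, 2, 3, 11}  B7 = {1, 2, 3, 6}  B8 = {3, 7, 8, 10}
Tree: B1–B2, B2–B3, B2–B4, B4–B5, B3–B6, B6–B7, B4–B8

Each bag holds 4 vertices, so the decomposition has width 3, which upper-bounds the treewidth. Conversely, {3, 7, 8, 9} is a clique of size 4, and the vertices of any clique must share a bag in every tree decomposition; so some bag has ≥ 4 vertices and tw(G) ≥ 3. Hence tw(G) = 3 exactly.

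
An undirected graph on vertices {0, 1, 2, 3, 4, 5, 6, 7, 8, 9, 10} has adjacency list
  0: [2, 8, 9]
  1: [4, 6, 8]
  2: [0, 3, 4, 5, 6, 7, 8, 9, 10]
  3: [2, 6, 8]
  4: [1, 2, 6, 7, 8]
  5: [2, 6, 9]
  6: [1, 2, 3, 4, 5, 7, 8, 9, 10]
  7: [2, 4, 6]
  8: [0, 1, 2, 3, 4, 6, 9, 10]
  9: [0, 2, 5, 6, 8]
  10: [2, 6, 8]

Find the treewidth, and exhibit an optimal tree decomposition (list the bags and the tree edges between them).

Treewidth 3.
Bags: B1 = {2, 6, 8, 9}  B2 = {2, 6, 8, 10}  B3 = {2, 4, 6, 8}  B4 = {2, 3, 6, 8}  B5 = {0, 2, 8, 9}  B6 = {2, 5, 6, 9}  B7 = {2, 4, 6, 7}  B8 = {1, 4, 6, 8}
Tree: B1–B2, B2–B3, B3–B4, B1–B5, B1–B6, B3–B7, B3–B8

Every bag has size at most 4, so the width is 4 − 1 = 3 and tw(G) ≤ 3. Conversely, {1, 4, 6, 8} is a clique of size 4, and the vertices of any clique must share a bag in every tree decomposition; so some bag has ≥ 4 vertices and tw(G) ≥ 3. Combining the bounds, tw(G) = 3.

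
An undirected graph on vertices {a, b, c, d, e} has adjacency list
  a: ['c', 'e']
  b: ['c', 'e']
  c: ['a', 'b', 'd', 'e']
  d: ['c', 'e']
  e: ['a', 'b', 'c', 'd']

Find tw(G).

2

A width-2 tree decomposition is:
Bags: B1 = {c, d, e}  B2 = {a, c, e}  B3 = {b, c, e}
Tree: B1–B2, B2–B3
Every bag has size at most 3, so the width is 3 − 1 = 2 and tw(G) ≤ 2. For the lower bound, the 3 vertices {c, d, e} are pairwise adjacent, and any tree decomposition puts a clique entirely inside one bag — forcing width ≥ 2. Therefore the treewidth is 2.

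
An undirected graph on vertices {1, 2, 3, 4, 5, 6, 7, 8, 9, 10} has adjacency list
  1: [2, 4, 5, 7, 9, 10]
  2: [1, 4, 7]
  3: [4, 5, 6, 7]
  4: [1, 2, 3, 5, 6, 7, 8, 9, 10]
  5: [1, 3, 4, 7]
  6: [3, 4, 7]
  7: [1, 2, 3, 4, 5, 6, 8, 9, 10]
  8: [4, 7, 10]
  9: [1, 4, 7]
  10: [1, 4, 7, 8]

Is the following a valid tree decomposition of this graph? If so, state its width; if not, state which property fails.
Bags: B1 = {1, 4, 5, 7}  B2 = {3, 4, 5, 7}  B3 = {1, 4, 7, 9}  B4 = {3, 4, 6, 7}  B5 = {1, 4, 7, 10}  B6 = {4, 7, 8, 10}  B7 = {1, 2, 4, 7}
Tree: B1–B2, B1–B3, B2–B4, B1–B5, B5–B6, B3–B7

Yes; width 3.

Vertex coverage: the bags together contain {1, 2, 3, 4, 5, 6, 7, 8, 9, 10}, the full vertex set. Edge coverage: each edge of G has both endpoints in at least one bag. Running intersection: for every vertex, the bags containing it form a connected subtree. All three properties hold, so this is a valid tree decomposition of width max|bag| − 1 = 3, and hence tw(G) ≤ 3.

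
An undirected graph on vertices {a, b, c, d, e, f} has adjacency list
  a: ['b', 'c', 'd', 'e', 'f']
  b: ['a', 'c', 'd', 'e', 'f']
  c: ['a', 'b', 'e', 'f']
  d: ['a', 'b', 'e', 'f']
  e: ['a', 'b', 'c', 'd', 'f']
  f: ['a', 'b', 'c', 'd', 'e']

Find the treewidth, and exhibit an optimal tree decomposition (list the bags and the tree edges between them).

Each bag holds 5 vertices, so the decomposition has width 4, which upper-bounds the treewidth. For the lower bound, the 5 vertices {a, b, d, e, f} are pairwise adjacent, and any tree decomposition puts a clique entirely inside one bag — forcing width ≥ 4. Therefore the treewidth is 4.

Treewidth 4.
One such decomposition:
Bags: B1 = {a, b, d, e, f}  B2 = {a, b, c, e, f}
Tree: B1–B2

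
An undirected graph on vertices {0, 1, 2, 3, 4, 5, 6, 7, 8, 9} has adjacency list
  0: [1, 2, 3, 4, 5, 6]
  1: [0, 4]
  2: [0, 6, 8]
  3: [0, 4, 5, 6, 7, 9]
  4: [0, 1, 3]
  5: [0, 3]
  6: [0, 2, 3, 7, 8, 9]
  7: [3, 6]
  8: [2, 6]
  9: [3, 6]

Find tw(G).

A width-2 tree decomposition is:
Bags: B1 = {0, 3, 6}  B2 = {0, 2, 6}  B3 = {0, 3, 5}  B4 = {3, 6, 7}  B5 = {0, 3, 4}  B6 = {0, 1, 4}  B7 = {2, 6, 8}  B8 = {3, 6, 9}
Tree: B1–B2, B1–B3, B1–B4, B3–B5, B5–B6, B2–B7, B4–B8
Every bag has size at most 3, so the width is 3 − 1 = 2 and tw(G) ≤ 2. On the other hand G contains the 3-clique {0, 1, 4}. A clique must lie in a single bag of any decomposition, so no decomposition can have width below 2. Therefore the treewidth is 2.

2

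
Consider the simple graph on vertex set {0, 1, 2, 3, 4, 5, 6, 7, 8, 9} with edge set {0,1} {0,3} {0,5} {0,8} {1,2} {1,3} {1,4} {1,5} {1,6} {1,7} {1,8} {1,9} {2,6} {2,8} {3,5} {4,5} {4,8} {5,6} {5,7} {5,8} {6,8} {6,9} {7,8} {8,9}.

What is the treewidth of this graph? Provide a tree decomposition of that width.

Treewidth 3.
One such decomposition:
Bags: B1 = {1, 4, 5, 8}  B2 = {1, 5, 6, 8}  B3 = {1, 5, 7, 8}  B4 = {0, 1, 5, 8}  B5 = {0, 1, 3, 5}  B6 = {1, 6, 8, 9}  B7 = {1, 2, 6, 8}
Tree: B1–B2, B1–B3, B3–B4, B4–B5, B2–B6, B2–B7

Each bag holds 4 vertices, so the decomposition has width 3, which upper-bounds the treewidth. On the other hand G contains the 4-clique {1, 6, 8, 9}. A clique must lie in a single bag of any decomposition, so no decomposition can have width below 3. Combining the bounds, tw(G) = 3.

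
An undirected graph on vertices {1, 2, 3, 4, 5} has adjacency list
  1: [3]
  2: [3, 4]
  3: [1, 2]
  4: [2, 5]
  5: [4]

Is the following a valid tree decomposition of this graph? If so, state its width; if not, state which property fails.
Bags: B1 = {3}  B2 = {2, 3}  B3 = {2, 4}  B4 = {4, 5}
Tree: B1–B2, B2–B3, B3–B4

A tree decomposition must satisfy three properties: every vertex lies in some bag; for every edge, both endpoints lie together in some bag; and for every vertex, the bags containing it form a connected subtree. Here vertex 1 appears in no bag, so the decomposition is invalid.

No — vertex 1 appears in no bag.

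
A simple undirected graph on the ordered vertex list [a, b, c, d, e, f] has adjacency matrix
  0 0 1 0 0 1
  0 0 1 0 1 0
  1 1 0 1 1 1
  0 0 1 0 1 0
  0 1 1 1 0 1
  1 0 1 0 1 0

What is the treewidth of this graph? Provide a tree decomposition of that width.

Each bag holds 3 vertices, so the decomposition has width 2, which upper-bounds the treewidth. For the lower bound, the 3 vertices {c, d, e} are pairwise adjacent, and any tree decomposition puts a clique entirely inside one bag — forcing width ≥ 2. Combining the bounds, tw(G) = 2.

Treewidth 2.
One such decomposition:
Bags: B1 = {c, e, f}  B2 = {a, c, f}  B3 = {c, d, e}  B4 = {b, c, e}
Tree: B1–B2, B1–B3, B3–B4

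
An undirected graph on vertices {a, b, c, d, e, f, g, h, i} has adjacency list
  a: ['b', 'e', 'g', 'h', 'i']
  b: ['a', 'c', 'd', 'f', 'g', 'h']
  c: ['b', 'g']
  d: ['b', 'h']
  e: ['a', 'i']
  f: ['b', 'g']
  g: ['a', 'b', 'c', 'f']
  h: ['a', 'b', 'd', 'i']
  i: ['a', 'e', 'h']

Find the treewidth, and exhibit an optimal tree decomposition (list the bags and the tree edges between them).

Each bag holds 3 vertices, so the decomposition has width 2, which upper-bounds the treewidth. Conversely, {a, e, i} is a clique of size 3, and the vertices of any clique must share a bag in every tree decomposition; so some bag has ≥ 3 vertices and tw(G) ≥ 2. Combining the bounds, tw(G) = 2.

Treewidth 2.
One optimal decomposition is:
Bags: B1 = {a, b, g}  B2 = {b, c, g}  B3 = {a, b, h}  B4 = {a, h, i}  B5 = {b, d, h}  B6 = {b, f, g}  B7 = {a, e, i}
Tree: B1–B2, B1–B3, B3–B4, B3–B5, B2–B6, B4–B7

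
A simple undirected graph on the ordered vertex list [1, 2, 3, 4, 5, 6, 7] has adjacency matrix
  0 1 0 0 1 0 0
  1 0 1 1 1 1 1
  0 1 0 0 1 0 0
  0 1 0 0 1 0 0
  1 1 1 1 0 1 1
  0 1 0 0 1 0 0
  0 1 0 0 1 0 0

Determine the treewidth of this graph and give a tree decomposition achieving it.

Every bag has size at most 3, so the width is 3 − 1 = 2 and tw(G) ≤ 2. On the other hand G contains the 3-clique {1, 2, 5}. A clique must lie in a single bag of any decomposition, so no decomposition can have width below 2. The upper and lower bounds meet at 2, so that is the treewidth.

Treewidth 2.
Bags: B1 = {2, 5, 6}  B2 = {1, 2, 5}  B3 = {2, 5, 7}  B4 = {2, 4, 5}  B5 = {2, 3, 5}
Tree: B1–B2, B2–B3, B1–B4, B3–B5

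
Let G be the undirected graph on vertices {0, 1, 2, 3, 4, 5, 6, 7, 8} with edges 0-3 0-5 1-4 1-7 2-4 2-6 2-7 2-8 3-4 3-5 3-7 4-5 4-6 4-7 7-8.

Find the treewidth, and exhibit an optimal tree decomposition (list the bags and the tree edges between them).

Treewidth 2.
One optimal decomposition is:
Bags: B1 = {2, 4, 7}  B2 = {2, 7, 8}  B3 = {3, 4, 7}  B4 = {1, 4, 7}  B5 = {2, 4, 6}  B6 = {3, 4, 5}  B7 = {0, 3, 5}
Tree: B1–B2, B1–B3, B1–B4, B1–B5, B3–B6, B6–B7

The largest bag has 3 vertices, giving width 2; this decomposition certifies tw(G) ≤ 2. For the lower bound, the 3 vertices {0, 3, 5} are pairwise adjacent, and any tree decomposition puts a clique entirely inside one bag — forcing width ≥ 2. Combining the bounds, tw(G) = 2.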